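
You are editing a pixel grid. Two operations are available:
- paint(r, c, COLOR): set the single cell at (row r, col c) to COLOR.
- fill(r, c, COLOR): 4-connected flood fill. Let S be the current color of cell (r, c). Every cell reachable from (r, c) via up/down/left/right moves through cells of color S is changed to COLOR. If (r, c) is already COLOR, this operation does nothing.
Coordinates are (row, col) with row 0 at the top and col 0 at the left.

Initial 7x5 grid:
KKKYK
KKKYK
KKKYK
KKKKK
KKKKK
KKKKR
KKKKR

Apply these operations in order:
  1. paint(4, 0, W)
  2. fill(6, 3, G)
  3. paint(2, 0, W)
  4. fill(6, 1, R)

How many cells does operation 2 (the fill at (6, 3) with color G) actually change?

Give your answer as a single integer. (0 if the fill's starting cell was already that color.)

After op 1 paint(4,0,W):
KKKYK
KKKYK
KKKYK
KKKKK
WKKKK
KKKKR
KKKKR
After op 2 fill(6,3,G) [29 cells changed]:
GGGYG
GGGYG
GGGYG
GGGGG
WGGGG
GGGGR
GGGGR

Answer: 29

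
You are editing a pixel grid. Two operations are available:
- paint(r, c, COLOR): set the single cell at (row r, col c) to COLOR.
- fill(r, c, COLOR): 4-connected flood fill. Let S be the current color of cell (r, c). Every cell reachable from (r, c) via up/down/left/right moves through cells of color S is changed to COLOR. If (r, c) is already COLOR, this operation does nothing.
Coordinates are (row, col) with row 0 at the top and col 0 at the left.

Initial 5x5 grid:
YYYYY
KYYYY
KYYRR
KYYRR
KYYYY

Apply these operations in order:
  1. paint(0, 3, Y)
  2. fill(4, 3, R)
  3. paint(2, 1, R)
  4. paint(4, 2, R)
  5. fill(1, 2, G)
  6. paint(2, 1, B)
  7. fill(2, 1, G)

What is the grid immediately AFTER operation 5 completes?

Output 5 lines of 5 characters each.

After op 1 paint(0,3,Y):
YYYYY
KYYYY
KYYRR
KYYRR
KYYYY
After op 2 fill(4,3,R) [17 cells changed]:
RRRRR
KRRRR
KRRRR
KRRRR
KRRRR
After op 3 paint(2,1,R):
RRRRR
KRRRR
KRRRR
KRRRR
KRRRR
After op 4 paint(4,2,R):
RRRRR
KRRRR
KRRRR
KRRRR
KRRRR
After op 5 fill(1,2,G) [21 cells changed]:
GGGGG
KGGGG
KGGGG
KGGGG
KGGGG

Answer: GGGGG
KGGGG
KGGGG
KGGGG
KGGGG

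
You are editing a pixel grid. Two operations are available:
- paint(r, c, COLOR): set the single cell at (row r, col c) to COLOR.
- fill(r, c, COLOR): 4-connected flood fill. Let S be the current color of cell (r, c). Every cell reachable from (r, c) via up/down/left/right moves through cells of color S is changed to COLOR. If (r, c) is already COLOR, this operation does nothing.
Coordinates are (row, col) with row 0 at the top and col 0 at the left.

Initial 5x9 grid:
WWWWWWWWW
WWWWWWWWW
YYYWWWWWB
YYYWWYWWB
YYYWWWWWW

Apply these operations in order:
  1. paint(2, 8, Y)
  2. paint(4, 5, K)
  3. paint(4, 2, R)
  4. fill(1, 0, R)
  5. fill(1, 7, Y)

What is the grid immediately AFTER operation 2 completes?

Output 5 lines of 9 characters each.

After op 1 paint(2,8,Y):
WWWWWWWWW
WWWWWWWWW
YYYWWWWWY
YYYWWYWWB
YYYWWWWWW
After op 2 paint(4,5,K):
WWWWWWWWW
WWWWWWWWW
YYYWWWWWY
YYYWWYWWB
YYYWWKWWW

Answer: WWWWWWWWW
WWWWWWWWW
YYYWWWWWY
YYYWWYWWB
YYYWWKWWW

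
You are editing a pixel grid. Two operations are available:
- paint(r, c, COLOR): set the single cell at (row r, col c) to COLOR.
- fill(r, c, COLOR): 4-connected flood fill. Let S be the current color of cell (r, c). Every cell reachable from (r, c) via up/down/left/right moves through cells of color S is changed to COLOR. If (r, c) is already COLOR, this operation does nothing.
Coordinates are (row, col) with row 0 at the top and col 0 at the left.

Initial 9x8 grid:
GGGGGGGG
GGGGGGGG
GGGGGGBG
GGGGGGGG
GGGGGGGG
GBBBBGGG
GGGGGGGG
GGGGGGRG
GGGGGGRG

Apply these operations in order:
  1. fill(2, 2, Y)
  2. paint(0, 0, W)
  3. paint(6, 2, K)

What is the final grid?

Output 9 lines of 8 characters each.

After op 1 fill(2,2,Y) [65 cells changed]:
YYYYYYYY
YYYYYYYY
YYYYYYBY
YYYYYYYY
YYYYYYYY
YBBBBYYY
YYYYYYYY
YYYYYYRY
YYYYYYRY
After op 2 paint(0,0,W):
WYYYYYYY
YYYYYYYY
YYYYYYBY
YYYYYYYY
YYYYYYYY
YBBBBYYY
YYYYYYYY
YYYYYYRY
YYYYYYRY
After op 3 paint(6,2,K):
WYYYYYYY
YYYYYYYY
YYYYYYBY
YYYYYYYY
YYYYYYYY
YBBBBYYY
YYKYYYYY
YYYYYYRY
YYYYYYRY

Answer: WYYYYYYY
YYYYYYYY
YYYYYYBY
YYYYYYYY
YYYYYYYY
YBBBBYYY
YYKYYYYY
YYYYYYRY
YYYYYYRY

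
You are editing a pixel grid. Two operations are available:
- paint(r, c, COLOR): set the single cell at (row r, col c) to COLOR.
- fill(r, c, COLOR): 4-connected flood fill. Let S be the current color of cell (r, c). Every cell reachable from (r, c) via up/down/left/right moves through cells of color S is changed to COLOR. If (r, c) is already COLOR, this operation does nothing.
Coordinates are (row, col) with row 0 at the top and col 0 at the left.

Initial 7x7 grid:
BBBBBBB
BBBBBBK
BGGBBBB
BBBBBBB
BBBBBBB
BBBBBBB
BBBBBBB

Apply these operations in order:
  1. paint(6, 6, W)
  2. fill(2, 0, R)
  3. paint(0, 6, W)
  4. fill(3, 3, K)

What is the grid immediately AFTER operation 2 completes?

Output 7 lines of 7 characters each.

Answer: RRRRRRR
RRRRRRK
RGGRRRR
RRRRRRR
RRRRRRR
RRRRRRR
RRRRRRW

Derivation:
After op 1 paint(6,6,W):
BBBBBBB
BBBBBBK
BGGBBBB
BBBBBBB
BBBBBBB
BBBBBBB
BBBBBBW
After op 2 fill(2,0,R) [45 cells changed]:
RRRRRRR
RRRRRRK
RGGRRRR
RRRRRRR
RRRRRRR
RRRRRRR
RRRRRRW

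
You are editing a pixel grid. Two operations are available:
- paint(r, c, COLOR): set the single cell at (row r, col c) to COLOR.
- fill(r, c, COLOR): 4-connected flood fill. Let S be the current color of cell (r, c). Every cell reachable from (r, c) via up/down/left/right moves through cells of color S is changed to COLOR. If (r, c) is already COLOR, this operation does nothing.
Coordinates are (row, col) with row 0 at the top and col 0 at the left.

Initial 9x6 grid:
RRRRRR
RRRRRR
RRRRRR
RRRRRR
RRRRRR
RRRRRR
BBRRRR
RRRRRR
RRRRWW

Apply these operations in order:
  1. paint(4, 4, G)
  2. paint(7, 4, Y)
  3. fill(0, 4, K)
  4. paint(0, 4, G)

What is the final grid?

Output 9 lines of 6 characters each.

Answer: KKKKGK
KKKKKK
KKKKKK
KKKKKK
KKKKGK
KKKKKK
BBKKKK
KKKKYK
KKKKWW

Derivation:
After op 1 paint(4,4,G):
RRRRRR
RRRRRR
RRRRRR
RRRRRR
RRRRGR
RRRRRR
BBRRRR
RRRRRR
RRRRWW
After op 2 paint(7,4,Y):
RRRRRR
RRRRRR
RRRRRR
RRRRRR
RRRRGR
RRRRRR
BBRRRR
RRRRYR
RRRRWW
After op 3 fill(0,4,K) [48 cells changed]:
KKKKKK
KKKKKK
KKKKKK
KKKKKK
KKKKGK
KKKKKK
BBKKKK
KKKKYK
KKKKWW
After op 4 paint(0,4,G):
KKKKGK
KKKKKK
KKKKKK
KKKKKK
KKKKGK
KKKKKK
BBKKKK
KKKKYK
KKKKWW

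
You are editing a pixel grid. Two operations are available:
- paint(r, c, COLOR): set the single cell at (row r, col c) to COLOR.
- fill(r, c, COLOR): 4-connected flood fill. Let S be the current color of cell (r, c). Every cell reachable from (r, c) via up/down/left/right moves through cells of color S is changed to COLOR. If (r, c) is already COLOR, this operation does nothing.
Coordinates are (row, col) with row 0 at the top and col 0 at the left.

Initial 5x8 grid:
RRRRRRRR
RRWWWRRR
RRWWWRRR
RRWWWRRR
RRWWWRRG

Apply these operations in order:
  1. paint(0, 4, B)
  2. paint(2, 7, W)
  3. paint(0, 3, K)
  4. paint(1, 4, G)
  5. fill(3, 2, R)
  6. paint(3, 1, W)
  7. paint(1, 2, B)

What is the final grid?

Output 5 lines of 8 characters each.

After op 1 paint(0,4,B):
RRRRBRRR
RRWWWRRR
RRWWWRRR
RRWWWRRR
RRWWWRRG
After op 2 paint(2,7,W):
RRRRBRRR
RRWWWRRR
RRWWWRRW
RRWWWRRR
RRWWWRRG
After op 3 paint(0,3,K):
RRRKBRRR
RRWWWRRR
RRWWWRRW
RRWWWRRR
RRWWWRRG
After op 4 paint(1,4,G):
RRRKBRRR
RRWWGRRR
RRWWWRRW
RRWWWRRR
RRWWWRRG
After op 5 fill(3,2,R) [11 cells changed]:
RRRKBRRR
RRRRGRRR
RRRRRRRW
RRRRRRRR
RRRRRRRG
After op 6 paint(3,1,W):
RRRKBRRR
RRRRGRRR
RRRRRRRW
RWRRRRRR
RRRRRRRG
After op 7 paint(1,2,B):
RRRKBRRR
RRBRGRRR
RRRRRRRW
RWRRRRRR
RRRRRRRG

Answer: RRRKBRRR
RRBRGRRR
RRRRRRRW
RWRRRRRR
RRRRRRRG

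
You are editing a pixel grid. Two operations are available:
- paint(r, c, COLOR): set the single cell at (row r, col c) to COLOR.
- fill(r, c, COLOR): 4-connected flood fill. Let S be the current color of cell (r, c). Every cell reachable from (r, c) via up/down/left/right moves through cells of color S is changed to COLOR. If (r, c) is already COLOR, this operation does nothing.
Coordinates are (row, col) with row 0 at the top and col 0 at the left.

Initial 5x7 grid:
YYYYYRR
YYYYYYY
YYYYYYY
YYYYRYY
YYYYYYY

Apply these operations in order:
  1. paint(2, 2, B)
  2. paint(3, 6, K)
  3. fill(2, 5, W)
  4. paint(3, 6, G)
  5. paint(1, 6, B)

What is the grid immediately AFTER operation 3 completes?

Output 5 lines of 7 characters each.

Answer: WWWWWRR
WWWWWWW
WWBWWWW
WWWWRWK
WWWWWWW

Derivation:
After op 1 paint(2,2,B):
YYYYYRR
YYYYYYY
YYBYYYY
YYYYRYY
YYYYYYY
After op 2 paint(3,6,K):
YYYYYRR
YYYYYYY
YYBYYYY
YYYYRYK
YYYYYYY
After op 3 fill(2,5,W) [30 cells changed]:
WWWWWRR
WWWWWWW
WWBWWWW
WWWWRWK
WWWWWWW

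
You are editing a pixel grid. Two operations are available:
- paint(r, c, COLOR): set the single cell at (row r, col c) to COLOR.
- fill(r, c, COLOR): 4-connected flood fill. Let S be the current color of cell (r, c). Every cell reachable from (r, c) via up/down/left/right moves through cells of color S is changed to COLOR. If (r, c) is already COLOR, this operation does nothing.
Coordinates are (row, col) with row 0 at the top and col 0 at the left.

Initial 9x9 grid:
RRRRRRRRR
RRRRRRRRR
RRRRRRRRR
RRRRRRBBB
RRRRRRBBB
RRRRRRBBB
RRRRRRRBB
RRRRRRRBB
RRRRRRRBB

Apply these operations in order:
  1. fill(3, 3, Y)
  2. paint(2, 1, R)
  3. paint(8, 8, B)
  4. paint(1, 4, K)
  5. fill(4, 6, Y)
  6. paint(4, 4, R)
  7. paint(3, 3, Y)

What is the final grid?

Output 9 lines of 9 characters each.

Answer: YYYYYYYYY
YYYYKYYYY
YRYYYYYYY
YYYYYYYYY
YYYYRYYYY
YYYYYYYYY
YYYYYYYYY
YYYYYYYYY
YYYYYYYYY

Derivation:
After op 1 fill(3,3,Y) [66 cells changed]:
YYYYYYYYY
YYYYYYYYY
YYYYYYYYY
YYYYYYBBB
YYYYYYBBB
YYYYYYBBB
YYYYYYYBB
YYYYYYYBB
YYYYYYYBB
After op 2 paint(2,1,R):
YYYYYYYYY
YYYYYYYYY
YRYYYYYYY
YYYYYYBBB
YYYYYYBBB
YYYYYYBBB
YYYYYYYBB
YYYYYYYBB
YYYYYYYBB
After op 3 paint(8,8,B):
YYYYYYYYY
YYYYYYYYY
YRYYYYYYY
YYYYYYBBB
YYYYYYBBB
YYYYYYBBB
YYYYYYYBB
YYYYYYYBB
YYYYYYYBB
After op 4 paint(1,4,K):
YYYYYYYYY
YYYYKYYYY
YRYYYYYYY
YYYYYYBBB
YYYYYYBBB
YYYYYYBBB
YYYYYYYBB
YYYYYYYBB
YYYYYYYBB
After op 5 fill(4,6,Y) [15 cells changed]:
YYYYYYYYY
YYYYKYYYY
YRYYYYYYY
YYYYYYYYY
YYYYYYYYY
YYYYYYYYY
YYYYYYYYY
YYYYYYYYY
YYYYYYYYY
After op 6 paint(4,4,R):
YYYYYYYYY
YYYYKYYYY
YRYYYYYYY
YYYYYYYYY
YYYYRYYYY
YYYYYYYYY
YYYYYYYYY
YYYYYYYYY
YYYYYYYYY
After op 7 paint(3,3,Y):
YYYYYYYYY
YYYYKYYYY
YRYYYYYYY
YYYYYYYYY
YYYYRYYYY
YYYYYYYYY
YYYYYYYYY
YYYYYYYYY
YYYYYYYYY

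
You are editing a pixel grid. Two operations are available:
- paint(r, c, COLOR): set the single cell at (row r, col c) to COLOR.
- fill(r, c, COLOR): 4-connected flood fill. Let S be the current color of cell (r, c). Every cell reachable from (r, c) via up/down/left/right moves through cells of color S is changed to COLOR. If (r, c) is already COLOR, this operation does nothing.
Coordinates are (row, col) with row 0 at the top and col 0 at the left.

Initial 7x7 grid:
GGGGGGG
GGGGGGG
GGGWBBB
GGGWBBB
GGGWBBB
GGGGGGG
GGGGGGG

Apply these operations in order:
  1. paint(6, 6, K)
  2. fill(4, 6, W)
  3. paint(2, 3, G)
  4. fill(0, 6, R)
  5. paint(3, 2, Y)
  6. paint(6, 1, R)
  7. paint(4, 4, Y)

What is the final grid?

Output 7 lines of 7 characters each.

Answer: RRRRRRR
RRRRRRR
RRRRWWW
RRYWWWW
RRRWYWW
RRRRRRR
RRRRRRK

Derivation:
After op 1 paint(6,6,K):
GGGGGGG
GGGGGGG
GGGWBBB
GGGWBBB
GGGWBBB
GGGGGGG
GGGGGGK
After op 2 fill(4,6,W) [9 cells changed]:
GGGGGGG
GGGGGGG
GGGWWWW
GGGWWWW
GGGWWWW
GGGGGGG
GGGGGGK
After op 3 paint(2,3,G):
GGGGGGG
GGGGGGG
GGGGWWW
GGGWWWW
GGGWWWW
GGGGGGG
GGGGGGK
After op 4 fill(0,6,R) [37 cells changed]:
RRRRRRR
RRRRRRR
RRRRWWW
RRRWWWW
RRRWWWW
RRRRRRR
RRRRRRK
After op 5 paint(3,2,Y):
RRRRRRR
RRRRRRR
RRRRWWW
RRYWWWW
RRRWWWW
RRRRRRR
RRRRRRK
After op 6 paint(6,1,R):
RRRRRRR
RRRRRRR
RRRRWWW
RRYWWWW
RRRWWWW
RRRRRRR
RRRRRRK
After op 7 paint(4,4,Y):
RRRRRRR
RRRRRRR
RRRRWWW
RRYWWWW
RRRWYWW
RRRRRRR
RRRRRRK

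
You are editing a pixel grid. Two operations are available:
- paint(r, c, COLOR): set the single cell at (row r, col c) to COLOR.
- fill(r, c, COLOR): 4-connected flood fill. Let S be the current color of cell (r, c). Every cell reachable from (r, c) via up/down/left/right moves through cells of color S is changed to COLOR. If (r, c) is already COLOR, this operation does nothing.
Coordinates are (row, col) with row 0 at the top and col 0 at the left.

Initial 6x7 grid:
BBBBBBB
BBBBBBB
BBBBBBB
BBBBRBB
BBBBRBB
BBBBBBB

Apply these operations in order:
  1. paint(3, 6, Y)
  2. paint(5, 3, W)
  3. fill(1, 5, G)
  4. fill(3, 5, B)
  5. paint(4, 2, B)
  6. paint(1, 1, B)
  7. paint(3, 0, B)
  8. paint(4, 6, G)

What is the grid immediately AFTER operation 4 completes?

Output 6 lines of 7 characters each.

After op 1 paint(3,6,Y):
BBBBBBB
BBBBBBB
BBBBBBB
BBBBRBY
BBBBRBB
BBBBBBB
After op 2 paint(5,3,W):
BBBBBBB
BBBBBBB
BBBBBBB
BBBBRBY
BBBBRBB
BBBWBBB
After op 3 fill(1,5,G) [38 cells changed]:
GGGGGGG
GGGGGGG
GGGGGGG
GGGGRGY
GGGGRGG
GGGWGGG
After op 4 fill(3,5,B) [38 cells changed]:
BBBBBBB
BBBBBBB
BBBBBBB
BBBBRBY
BBBBRBB
BBBWBBB

Answer: BBBBBBB
BBBBBBB
BBBBBBB
BBBBRBY
BBBBRBB
BBBWBBB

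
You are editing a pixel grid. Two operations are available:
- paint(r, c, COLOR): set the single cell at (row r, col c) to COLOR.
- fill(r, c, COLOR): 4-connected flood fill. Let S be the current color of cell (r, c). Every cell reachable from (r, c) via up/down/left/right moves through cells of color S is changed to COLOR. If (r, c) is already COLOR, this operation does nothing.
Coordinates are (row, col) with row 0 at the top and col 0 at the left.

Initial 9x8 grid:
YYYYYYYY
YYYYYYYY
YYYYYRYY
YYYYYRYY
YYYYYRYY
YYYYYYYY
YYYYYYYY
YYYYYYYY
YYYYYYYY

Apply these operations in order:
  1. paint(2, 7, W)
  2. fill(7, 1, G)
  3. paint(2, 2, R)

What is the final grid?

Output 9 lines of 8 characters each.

Answer: GGGGGGGG
GGGGGGGG
GGRGGRGW
GGGGGRGG
GGGGGRGG
GGGGGGGG
GGGGGGGG
GGGGGGGG
GGGGGGGG

Derivation:
After op 1 paint(2,7,W):
YYYYYYYY
YYYYYYYY
YYYYYRYW
YYYYYRYY
YYYYYRYY
YYYYYYYY
YYYYYYYY
YYYYYYYY
YYYYYYYY
After op 2 fill(7,1,G) [68 cells changed]:
GGGGGGGG
GGGGGGGG
GGGGGRGW
GGGGGRGG
GGGGGRGG
GGGGGGGG
GGGGGGGG
GGGGGGGG
GGGGGGGG
After op 3 paint(2,2,R):
GGGGGGGG
GGGGGGGG
GGRGGRGW
GGGGGRGG
GGGGGRGG
GGGGGGGG
GGGGGGGG
GGGGGGGG
GGGGGGGG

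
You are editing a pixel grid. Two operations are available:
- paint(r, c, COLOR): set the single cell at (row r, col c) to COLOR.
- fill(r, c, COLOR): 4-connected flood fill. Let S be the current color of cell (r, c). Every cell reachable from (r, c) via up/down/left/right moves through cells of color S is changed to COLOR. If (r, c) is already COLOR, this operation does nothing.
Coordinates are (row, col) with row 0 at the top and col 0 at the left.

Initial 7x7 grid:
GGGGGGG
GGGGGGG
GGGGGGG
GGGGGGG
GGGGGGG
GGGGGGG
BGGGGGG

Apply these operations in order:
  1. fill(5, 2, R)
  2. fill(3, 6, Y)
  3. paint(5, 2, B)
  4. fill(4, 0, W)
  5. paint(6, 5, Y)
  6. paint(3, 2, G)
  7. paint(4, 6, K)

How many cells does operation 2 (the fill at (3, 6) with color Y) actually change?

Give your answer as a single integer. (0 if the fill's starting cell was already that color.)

Answer: 48

Derivation:
After op 1 fill(5,2,R) [48 cells changed]:
RRRRRRR
RRRRRRR
RRRRRRR
RRRRRRR
RRRRRRR
RRRRRRR
BRRRRRR
After op 2 fill(3,6,Y) [48 cells changed]:
YYYYYYY
YYYYYYY
YYYYYYY
YYYYYYY
YYYYYYY
YYYYYYY
BYYYYYY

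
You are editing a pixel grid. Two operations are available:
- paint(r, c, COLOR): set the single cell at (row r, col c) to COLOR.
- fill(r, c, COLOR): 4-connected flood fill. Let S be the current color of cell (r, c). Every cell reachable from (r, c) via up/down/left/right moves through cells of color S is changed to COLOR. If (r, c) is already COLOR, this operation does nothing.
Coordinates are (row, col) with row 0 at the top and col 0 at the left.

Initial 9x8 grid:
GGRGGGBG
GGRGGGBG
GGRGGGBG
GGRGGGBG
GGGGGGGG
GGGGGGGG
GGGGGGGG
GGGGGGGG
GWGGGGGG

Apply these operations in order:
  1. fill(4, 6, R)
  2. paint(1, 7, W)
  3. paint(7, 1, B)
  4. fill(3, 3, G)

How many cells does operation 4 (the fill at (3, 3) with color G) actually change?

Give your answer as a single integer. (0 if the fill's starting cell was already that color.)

Answer: 64

Derivation:
After op 1 fill(4,6,R) [63 cells changed]:
RRRRRRBR
RRRRRRBR
RRRRRRBR
RRRRRRBR
RRRRRRRR
RRRRRRRR
RRRRRRRR
RRRRRRRR
RWRRRRRR
After op 2 paint(1,7,W):
RRRRRRBR
RRRRRRBW
RRRRRRBR
RRRRRRBR
RRRRRRRR
RRRRRRRR
RRRRRRRR
RRRRRRRR
RWRRRRRR
After op 3 paint(7,1,B):
RRRRRRBR
RRRRRRBW
RRRRRRBR
RRRRRRBR
RRRRRRRR
RRRRRRRR
RRRRRRRR
RBRRRRRR
RWRRRRRR
After op 4 fill(3,3,G) [64 cells changed]:
GGGGGGBR
GGGGGGBW
GGGGGGBG
GGGGGGBG
GGGGGGGG
GGGGGGGG
GGGGGGGG
GBGGGGGG
GWGGGGGG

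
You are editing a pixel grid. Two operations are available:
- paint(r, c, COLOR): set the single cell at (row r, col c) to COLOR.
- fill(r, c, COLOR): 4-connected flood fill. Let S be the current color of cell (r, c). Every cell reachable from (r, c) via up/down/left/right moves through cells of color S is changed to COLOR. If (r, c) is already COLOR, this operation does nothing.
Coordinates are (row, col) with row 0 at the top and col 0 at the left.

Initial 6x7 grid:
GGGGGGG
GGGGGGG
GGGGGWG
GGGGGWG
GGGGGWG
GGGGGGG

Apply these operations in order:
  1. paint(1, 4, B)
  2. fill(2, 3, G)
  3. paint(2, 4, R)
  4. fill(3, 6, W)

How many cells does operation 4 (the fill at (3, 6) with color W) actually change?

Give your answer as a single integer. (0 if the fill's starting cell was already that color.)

Answer: 37

Derivation:
After op 1 paint(1,4,B):
GGGGGGG
GGGGBGG
GGGGGWG
GGGGGWG
GGGGGWG
GGGGGGG
After op 2 fill(2,3,G) [0 cells changed]:
GGGGGGG
GGGGBGG
GGGGGWG
GGGGGWG
GGGGGWG
GGGGGGG
After op 3 paint(2,4,R):
GGGGGGG
GGGGBGG
GGGGRWG
GGGGGWG
GGGGGWG
GGGGGGG
After op 4 fill(3,6,W) [37 cells changed]:
WWWWWWW
WWWWBWW
WWWWRWW
WWWWWWW
WWWWWWW
WWWWWWW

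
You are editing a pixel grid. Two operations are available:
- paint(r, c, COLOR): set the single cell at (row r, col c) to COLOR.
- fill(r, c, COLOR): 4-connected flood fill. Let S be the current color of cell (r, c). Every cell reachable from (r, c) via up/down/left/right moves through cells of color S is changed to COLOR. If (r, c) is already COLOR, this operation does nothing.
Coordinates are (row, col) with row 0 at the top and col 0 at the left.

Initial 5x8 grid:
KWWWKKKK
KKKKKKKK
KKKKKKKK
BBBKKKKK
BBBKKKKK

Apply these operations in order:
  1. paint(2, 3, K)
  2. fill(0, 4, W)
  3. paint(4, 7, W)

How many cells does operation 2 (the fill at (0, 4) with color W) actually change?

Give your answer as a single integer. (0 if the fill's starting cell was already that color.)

After op 1 paint(2,3,K):
KWWWKKKK
KKKKKKKK
KKKKKKKK
BBBKKKKK
BBBKKKKK
After op 2 fill(0,4,W) [31 cells changed]:
WWWWWWWW
WWWWWWWW
WWWWWWWW
BBBWWWWW
BBBWWWWW

Answer: 31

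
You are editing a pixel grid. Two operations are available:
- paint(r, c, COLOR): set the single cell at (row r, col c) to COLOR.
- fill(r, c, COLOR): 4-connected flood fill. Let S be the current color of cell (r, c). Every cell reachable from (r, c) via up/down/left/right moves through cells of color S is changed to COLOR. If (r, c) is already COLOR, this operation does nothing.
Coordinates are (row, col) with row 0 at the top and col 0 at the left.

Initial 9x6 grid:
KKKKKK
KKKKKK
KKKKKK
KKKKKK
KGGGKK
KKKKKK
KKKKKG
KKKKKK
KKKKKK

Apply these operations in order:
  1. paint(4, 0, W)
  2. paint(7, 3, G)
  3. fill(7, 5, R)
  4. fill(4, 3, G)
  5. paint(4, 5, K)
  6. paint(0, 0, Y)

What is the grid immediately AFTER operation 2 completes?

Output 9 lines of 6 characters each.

Answer: KKKKKK
KKKKKK
KKKKKK
KKKKKK
WGGGKK
KKKKKK
KKKKKG
KKKGKK
KKKKKK

Derivation:
After op 1 paint(4,0,W):
KKKKKK
KKKKKK
KKKKKK
KKKKKK
WGGGKK
KKKKKK
KKKKKG
KKKKKK
KKKKKK
After op 2 paint(7,3,G):
KKKKKK
KKKKKK
KKKKKK
KKKKKK
WGGGKK
KKKKKK
KKKKKG
KKKGKK
KKKKKK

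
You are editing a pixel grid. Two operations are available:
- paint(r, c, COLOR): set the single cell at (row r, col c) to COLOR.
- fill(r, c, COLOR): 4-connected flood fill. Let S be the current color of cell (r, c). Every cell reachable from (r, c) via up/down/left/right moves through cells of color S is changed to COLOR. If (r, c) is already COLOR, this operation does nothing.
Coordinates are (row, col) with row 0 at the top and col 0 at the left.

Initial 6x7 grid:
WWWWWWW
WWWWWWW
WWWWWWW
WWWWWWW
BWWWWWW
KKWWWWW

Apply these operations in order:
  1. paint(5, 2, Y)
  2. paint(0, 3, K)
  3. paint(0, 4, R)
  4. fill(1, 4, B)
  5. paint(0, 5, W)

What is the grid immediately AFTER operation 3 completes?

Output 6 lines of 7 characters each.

Answer: WWWKRWW
WWWWWWW
WWWWWWW
WWWWWWW
BWWWWWW
KKYWWWW

Derivation:
After op 1 paint(5,2,Y):
WWWWWWW
WWWWWWW
WWWWWWW
WWWWWWW
BWWWWWW
KKYWWWW
After op 2 paint(0,3,K):
WWWKWWW
WWWWWWW
WWWWWWW
WWWWWWW
BWWWWWW
KKYWWWW
After op 3 paint(0,4,R):
WWWKRWW
WWWWWWW
WWWWWWW
WWWWWWW
BWWWWWW
KKYWWWW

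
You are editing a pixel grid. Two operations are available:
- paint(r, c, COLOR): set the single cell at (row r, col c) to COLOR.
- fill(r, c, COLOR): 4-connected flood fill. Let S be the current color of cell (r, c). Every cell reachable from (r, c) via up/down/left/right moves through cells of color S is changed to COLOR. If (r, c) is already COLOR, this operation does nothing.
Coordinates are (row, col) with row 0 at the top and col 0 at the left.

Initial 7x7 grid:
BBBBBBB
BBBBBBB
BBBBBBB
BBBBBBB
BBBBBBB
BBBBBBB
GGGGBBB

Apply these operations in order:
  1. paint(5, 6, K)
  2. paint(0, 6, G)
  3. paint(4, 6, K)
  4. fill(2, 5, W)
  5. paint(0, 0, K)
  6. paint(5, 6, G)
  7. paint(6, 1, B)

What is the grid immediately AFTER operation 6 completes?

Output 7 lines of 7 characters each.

Answer: KWWWWWG
WWWWWWW
WWWWWWW
WWWWWWW
WWWWWWK
WWWWWWG
GGGGWWW

Derivation:
After op 1 paint(5,6,K):
BBBBBBB
BBBBBBB
BBBBBBB
BBBBBBB
BBBBBBB
BBBBBBK
GGGGBBB
After op 2 paint(0,6,G):
BBBBBBG
BBBBBBB
BBBBBBB
BBBBBBB
BBBBBBB
BBBBBBK
GGGGBBB
After op 3 paint(4,6,K):
BBBBBBG
BBBBBBB
BBBBBBB
BBBBBBB
BBBBBBK
BBBBBBK
GGGGBBB
After op 4 fill(2,5,W) [42 cells changed]:
WWWWWWG
WWWWWWW
WWWWWWW
WWWWWWW
WWWWWWK
WWWWWWK
GGGGWWW
After op 5 paint(0,0,K):
KWWWWWG
WWWWWWW
WWWWWWW
WWWWWWW
WWWWWWK
WWWWWWK
GGGGWWW
After op 6 paint(5,6,G):
KWWWWWG
WWWWWWW
WWWWWWW
WWWWWWW
WWWWWWK
WWWWWWG
GGGGWWW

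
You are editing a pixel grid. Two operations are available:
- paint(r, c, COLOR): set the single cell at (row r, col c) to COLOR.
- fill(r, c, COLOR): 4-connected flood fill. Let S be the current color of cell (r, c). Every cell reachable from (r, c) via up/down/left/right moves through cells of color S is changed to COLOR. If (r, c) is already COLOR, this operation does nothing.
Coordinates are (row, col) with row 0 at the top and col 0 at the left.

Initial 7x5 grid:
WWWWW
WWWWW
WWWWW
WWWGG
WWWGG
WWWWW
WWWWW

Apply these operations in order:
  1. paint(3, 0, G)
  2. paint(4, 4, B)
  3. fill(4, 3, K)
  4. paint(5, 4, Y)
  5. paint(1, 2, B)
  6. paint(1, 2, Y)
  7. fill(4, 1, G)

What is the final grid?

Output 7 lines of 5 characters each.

After op 1 paint(3,0,G):
WWWWW
WWWWW
WWWWW
GWWGG
WWWGG
WWWWW
WWWWW
After op 2 paint(4,4,B):
WWWWW
WWWWW
WWWWW
GWWGG
WWWGB
WWWWW
WWWWW
After op 3 fill(4,3,K) [3 cells changed]:
WWWWW
WWWWW
WWWWW
GWWKK
WWWKB
WWWWW
WWWWW
After op 4 paint(5,4,Y):
WWWWW
WWWWW
WWWWW
GWWKK
WWWKB
WWWWY
WWWWW
After op 5 paint(1,2,B):
WWWWW
WWBWW
WWWWW
GWWKK
WWWKB
WWWWY
WWWWW
After op 6 paint(1,2,Y):
WWWWW
WWYWW
WWWWW
GWWKK
WWWKB
WWWWY
WWWWW
After op 7 fill(4,1,G) [28 cells changed]:
GGGGG
GGYGG
GGGGG
GGGKK
GGGKB
GGGGY
GGGGG

Answer: GGGGG
GGYGG
GGGGG
GGGKK
GGGKB
GGGGY
GGGGG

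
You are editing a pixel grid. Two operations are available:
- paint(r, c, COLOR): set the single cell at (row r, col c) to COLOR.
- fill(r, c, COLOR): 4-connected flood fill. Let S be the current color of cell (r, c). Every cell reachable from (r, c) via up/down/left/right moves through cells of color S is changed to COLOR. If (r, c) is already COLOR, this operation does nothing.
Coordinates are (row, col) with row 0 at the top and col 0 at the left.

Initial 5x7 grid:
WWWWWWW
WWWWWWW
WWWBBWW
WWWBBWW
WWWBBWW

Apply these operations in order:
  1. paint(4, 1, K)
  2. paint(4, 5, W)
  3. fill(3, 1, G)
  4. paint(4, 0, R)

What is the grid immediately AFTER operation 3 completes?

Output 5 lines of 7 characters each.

Answer: GGGGGGG
GGGGGGG
GGGBBGG
GGGBBGG
GKGBBGG

Derivation:
After op 1 paint(4,1,K):
WWWWWWW
WWWWWWW
WWWBBWW
WWWBBWW
WKWBBWW
After op 2 paint(4,5,W):
WWWWWWW
WWWWWWW
WWWBBWW
WWWBBWW
WKWBBWW
After op 3 fill(3,1,G) [28 cells changed]:
GGGGGGG
GGGGGGG
GGGBBGG
GGGBBGG
GKGBBGG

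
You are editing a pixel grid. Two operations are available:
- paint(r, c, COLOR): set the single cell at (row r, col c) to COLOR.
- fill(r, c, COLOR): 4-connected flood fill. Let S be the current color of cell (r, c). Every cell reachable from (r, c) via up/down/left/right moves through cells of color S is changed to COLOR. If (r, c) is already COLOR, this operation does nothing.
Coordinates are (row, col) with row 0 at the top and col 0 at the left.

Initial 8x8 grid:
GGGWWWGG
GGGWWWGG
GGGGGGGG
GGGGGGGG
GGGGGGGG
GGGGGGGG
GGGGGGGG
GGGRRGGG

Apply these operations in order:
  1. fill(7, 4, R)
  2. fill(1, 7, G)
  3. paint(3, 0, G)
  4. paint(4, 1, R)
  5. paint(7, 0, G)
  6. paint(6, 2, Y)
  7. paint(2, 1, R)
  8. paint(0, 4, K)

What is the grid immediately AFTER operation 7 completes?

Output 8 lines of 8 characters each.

After op 1 fill(7,4,R) [0 cells changed]:
GGGWWWGG
GGGWWWGG
GGGGGGGG
GGGGGGGG
GGGGGGGG
GGGGGGGG
GGGGGGGG
GGGRRGGG
After op 2 fill(1,7,G) [0 cells changed]:
GGGWWWGG
GGGWWWGG
GGGGGGGG
GGGGGGGG
GGGGGGGG
GGGGGGGG
GGGGGGGG
GGGRRGGG
After op 3 paint(3,0,G):
GGGWWWGG
GGGWWWGG
GGGGGGGG
GGGGGGGG
GGGGGGGG
GGGGGGGG
GGGGGGGG
GGGRRGGG
After op 4 paint(4,1,R):
GGGWWWGG
GGGWWWGG
GGGGGGGG
GGGGGGGG
GRGGGGGG
GGGGGGGG
GGGGGGGG
GGGRRGGG
After op 5 paint(7,0,G):
GGGWWWGG
GGGWWWGG
GGGGGGGG
GGGGGGGG
GRGGGGGG
GGGGGGGG
GGGGGGGG
GGGRRGGG
After op 6 paint(6,2,Y):
GGGWWWGG
GGGWWWGG
GGGGGGGG
GGGGGGGG
GRGGGGGG
GGGGGGGG
GGYGGGGG
GGGRRGGG
After op 7 paint(2,1,R):
GGGWWWGG
GGGWWWGG
GRGGGGGG
GGGGGGGG
GRGGGGGG
GGGGGGGG
GGYGGGGG
GGGRRGGG

Answer: GGGWWWGG
GGGWWWGG
GRGGGGGG
GGGGGGGG
GRGGGGGG
GGGGGGGG
GGYGGGGG
GGGRRGGG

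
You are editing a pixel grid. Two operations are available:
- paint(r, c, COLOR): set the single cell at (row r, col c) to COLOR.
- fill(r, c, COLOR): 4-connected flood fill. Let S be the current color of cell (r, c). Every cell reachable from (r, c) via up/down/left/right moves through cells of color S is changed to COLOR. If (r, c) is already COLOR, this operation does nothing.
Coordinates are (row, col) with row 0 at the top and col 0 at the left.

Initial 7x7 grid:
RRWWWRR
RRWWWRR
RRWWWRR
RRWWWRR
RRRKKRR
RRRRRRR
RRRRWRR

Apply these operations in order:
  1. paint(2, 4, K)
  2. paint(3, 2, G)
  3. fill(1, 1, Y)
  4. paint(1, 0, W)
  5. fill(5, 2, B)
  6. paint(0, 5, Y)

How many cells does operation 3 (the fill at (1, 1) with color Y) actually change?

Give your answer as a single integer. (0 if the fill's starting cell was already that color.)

After op 1 paint(2,4,K):
RRWWWRR
RRWWWRR
RRWWKRR
RRWWWRR
RRRKKRR
RRRRRRR
RRRRWRR
After op 2 paint(3,2,G):
RRWWWRR
RRWWWRR
RRWWKRR
RRGWWRR
RRRKKRR
RRRRRRR
RRRRWRR
After op 3 fill(1,1,Y) [34 cells changed]:
YYWWWYY
YYWWWYY
YYWWKYY
YYGWWYY
YYYKKYY
YYYYYYY
YYYYWYY

Answer: 34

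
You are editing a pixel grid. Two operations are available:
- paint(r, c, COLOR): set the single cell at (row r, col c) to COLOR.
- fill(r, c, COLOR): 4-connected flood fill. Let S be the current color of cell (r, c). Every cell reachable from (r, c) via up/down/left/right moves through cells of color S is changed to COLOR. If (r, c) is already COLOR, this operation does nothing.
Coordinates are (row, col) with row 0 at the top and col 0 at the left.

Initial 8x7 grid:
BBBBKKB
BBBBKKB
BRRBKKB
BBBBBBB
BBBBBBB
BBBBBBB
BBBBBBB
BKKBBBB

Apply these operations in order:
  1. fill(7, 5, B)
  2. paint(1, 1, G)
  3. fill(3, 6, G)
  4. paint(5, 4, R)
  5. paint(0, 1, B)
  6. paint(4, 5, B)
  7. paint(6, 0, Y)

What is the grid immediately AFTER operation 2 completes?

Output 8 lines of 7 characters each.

After op 1 fill(7,5,B) [0 cells changed]:
BBBBKKB
BBBBKKB
BRRBKKB
BBBBBBB
BBBBBBB
BBBBBBB
BBBBBBB
BKKBBBB
After op 2 paint(1,1,G):
BBBBKKB
BGBBKKB
BRRBKKB
BBBBBBB
BBBBBBB
BBBBBBB
BBBBBBB
BKKBBBB

Answer: BBBBKKB
BGBBKKB
BRRBKKB
BBBBBBB
BBBBBBB
BBBBBBB
BBBBBBB
BKKBBBB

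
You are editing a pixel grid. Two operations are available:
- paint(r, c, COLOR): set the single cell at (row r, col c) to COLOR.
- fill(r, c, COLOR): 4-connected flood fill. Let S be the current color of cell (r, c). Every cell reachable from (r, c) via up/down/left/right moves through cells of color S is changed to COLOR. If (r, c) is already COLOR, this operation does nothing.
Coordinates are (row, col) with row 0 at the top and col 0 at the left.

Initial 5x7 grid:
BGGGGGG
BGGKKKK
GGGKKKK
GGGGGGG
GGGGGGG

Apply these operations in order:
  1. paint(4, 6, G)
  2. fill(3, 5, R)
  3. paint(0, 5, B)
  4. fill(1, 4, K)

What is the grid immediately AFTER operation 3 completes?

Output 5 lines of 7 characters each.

Answer: BRRRRBR
BRRKKKK
RRRKKKK
RRRRRRR
RRRRRRR

Derivation:
After op 1 paint(4,6,G):
BGGGGGG
BGGKKKK
GGGKKKK
GGGGGGG
GGGGGGG
After op 2 fill(3,5,R) [25 cells changed]:
BRRRRRR
BRRKKKK
RRRKKKK
RRRRRRR
RRRRRRR
After op 3 paint(0,5,B):
BRRRRBR
BRRKKKK
RRRKKKK
RRRRRRR
RRRRRRR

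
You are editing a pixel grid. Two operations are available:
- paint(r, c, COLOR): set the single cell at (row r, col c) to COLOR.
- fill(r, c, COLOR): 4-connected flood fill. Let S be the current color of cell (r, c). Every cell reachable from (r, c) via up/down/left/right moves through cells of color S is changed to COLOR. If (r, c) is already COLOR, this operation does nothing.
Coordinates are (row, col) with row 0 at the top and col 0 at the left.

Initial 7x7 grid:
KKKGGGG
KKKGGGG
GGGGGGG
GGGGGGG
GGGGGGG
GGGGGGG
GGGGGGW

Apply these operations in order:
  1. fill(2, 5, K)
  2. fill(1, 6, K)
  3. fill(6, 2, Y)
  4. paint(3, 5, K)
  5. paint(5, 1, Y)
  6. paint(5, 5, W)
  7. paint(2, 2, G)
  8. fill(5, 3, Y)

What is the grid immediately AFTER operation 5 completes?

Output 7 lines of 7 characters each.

After op 1 fill(2,5,K) [42 cells changed]:
KKKKKKK
KKKKKKK
KKKKKKK
KKKKKKK
KKKKKKK
KKKKKKK
KKKKKKW
After op 2 fill(1,6,K) [0 cells changed]:
KKKKKKK
KKKKKKK
KKKKKKK
KKKKKKK
KKKKKKK
KKKKKKK
KKKKKKW
After op 3 fill(6,2,Y) [48 cells changed]:
YYYYYYY
YYYYYYY
YYYYYYY
YYYYYYY
YYYYYYY
YYYYYYY
YYYYYYW
After op 4 paint(3,5,K):
YYYYYYY
YYYYYYY
YYYYYYY
YYYYYKY
YYYYYYY
YYYYYYY
YYYYYYW
After op 5 paint(5,1,Y):
YYYYYYY
YYYYYYY
YYYYYYY
YYYYYKY
YYYYYYY
YYYYYYY
YYYYYYW

Answer: YYYYYYY
YYYYYYY
YYYYYYY
YYYYYKY
YYYYYYY
YYYYYYY
YYYYYYW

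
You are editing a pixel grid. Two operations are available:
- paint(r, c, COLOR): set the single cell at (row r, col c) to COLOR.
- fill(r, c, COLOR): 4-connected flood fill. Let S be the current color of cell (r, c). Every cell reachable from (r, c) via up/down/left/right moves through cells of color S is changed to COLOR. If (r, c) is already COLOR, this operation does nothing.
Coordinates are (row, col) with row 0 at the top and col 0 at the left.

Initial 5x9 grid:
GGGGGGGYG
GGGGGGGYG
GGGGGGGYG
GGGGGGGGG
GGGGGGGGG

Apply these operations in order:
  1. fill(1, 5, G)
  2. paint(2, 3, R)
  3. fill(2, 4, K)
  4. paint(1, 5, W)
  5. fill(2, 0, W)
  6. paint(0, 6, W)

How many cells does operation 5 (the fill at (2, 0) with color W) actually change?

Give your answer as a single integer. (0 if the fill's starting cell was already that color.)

After op 1 fill(1,5,G) [0 cells changed]:
GGGGGGGYG
GGGGGGGYG
GGGGGGGYG
GGGGGGGGG
GGGGGGGGG
After op 2 paint(2,3,R):
GGGGGGGYG
GGGGGGGYG
GGGRGGGYG
GGGGGGGGG
GGGGGGGGG
After op 3 fill(2,4,K) [41 cells changed]:
KKKKKKKYK
KKKKKKKYK
KKKRKKKYK
KKKKKKKKK
KKKKKKKKK
After op 4 paint(1,5,W):
KKKKKKKYK
KKKKKWKYK
KKKRKKKYK
KKKKKKKKK
KKKKKKKKK
After op 5 fill(2,0,W) [40 cells changed]:
WWWWWWWYW
WWWWWWWYW
WWWRWWWYW
WWWWWWWWW
WWWWWWWWW

Answer: 40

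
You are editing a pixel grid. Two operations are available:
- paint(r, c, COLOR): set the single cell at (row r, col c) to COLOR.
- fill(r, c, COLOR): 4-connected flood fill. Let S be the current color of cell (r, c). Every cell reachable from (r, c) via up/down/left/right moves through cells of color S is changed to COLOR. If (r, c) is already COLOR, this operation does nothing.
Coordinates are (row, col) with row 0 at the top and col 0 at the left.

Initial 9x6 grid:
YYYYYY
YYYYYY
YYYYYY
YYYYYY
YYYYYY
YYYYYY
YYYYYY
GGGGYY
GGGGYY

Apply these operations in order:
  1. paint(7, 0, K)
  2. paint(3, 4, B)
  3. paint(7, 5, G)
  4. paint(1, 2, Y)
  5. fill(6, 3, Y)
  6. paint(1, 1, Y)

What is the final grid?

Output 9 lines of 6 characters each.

Answer: YYYYYY
YYYYYY
YYYYYY
YYYYBY
YYYYYY
YYYYYY
YYYYYY
KGGGYG
GGGGYY

Derivation:
After op 1 paint(7,0,K):
YYYYYY
YYYYYY
YYYYYY
YYYYYY
YYYYYY
YYYYYY
YYYYYY
KGGGYY
GGGGYY
After op 2 paint(3,4,B):
YYYYYY
YYYYYY
YYYYYY
YYYYBY
YYYYYY
YYYYYY
YYYYYY
KGGGYY
GGGGYY
After op 3 paint(7,5,G):
YYYYYY
YYYYYY
YYYYYY
YYYYBY
YYYYYY
YYYYYY
YYYYYY
KGGGYG
GGGGYY
After op 4 paint(1,2,Y):
YYYYYY
YYYYYY
YYYYYY
YYYYBY
YYYYYY
YYYYYY
YYYYYY
KGGGYG
GGGGYY
After op 5 fill(6,3,Y) [0 cells changed]:
YYYYYY
YYYYYY
YYYYYY
YYYYBY
YYYYYY
YYYYYY
YYYYYY
KGGGYG
GGGGYY
After op 6 paint(1,1,Y):
YYYYYY
YYYYYY
YYYYYY
YYYYBY
YYYYYY
YYYYYY
YYYYYY
KGGGYG
GGGGYY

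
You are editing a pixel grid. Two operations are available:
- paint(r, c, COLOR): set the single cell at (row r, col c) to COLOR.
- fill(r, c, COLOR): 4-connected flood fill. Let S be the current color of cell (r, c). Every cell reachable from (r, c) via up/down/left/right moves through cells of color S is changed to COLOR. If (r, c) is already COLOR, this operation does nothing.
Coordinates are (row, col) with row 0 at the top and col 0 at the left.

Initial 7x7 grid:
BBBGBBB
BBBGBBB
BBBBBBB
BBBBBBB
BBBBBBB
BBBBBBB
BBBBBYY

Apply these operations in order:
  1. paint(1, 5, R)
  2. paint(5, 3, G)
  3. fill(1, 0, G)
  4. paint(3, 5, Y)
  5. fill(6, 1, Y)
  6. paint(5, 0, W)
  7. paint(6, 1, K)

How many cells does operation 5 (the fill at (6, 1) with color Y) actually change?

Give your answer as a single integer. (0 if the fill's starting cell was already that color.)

Answer: 45

Derivation:
After op 1 paint(1,5,R):
BBBGBBB
BBBGBRB
BBBBBBB
BBBBBBB
BBBBBBB
BBBBBBB
BBBBBYY
After op 2 paint(5,3,G):
BBBGBBB
BBBGBRB
BBBBBBB
BBBBBBB
BBBBBBB
BBBGBBB
BBBBBYY
After op 3 fill(1,0,G) [43 cells changed]:
GGGGGGG
GGGGGRG
GGGGGGG
GGGGGGG
GGGGGGG
GGGGGGG
GGGGGYY
After op 4 paint(3,5,Y):
GGGGGGG
GGGGGRG
GGGGGGG
GGGGGYG
GGGGGGG
GGGGGGG
GGGGGYY
After op 5 fill(6,1,Y) [45 cells changed]:
YYYYYYY
YYYYYRY
YYYYYYY
YYYYYYY
YYYYYYY
YYYYYYY
YYYYYYY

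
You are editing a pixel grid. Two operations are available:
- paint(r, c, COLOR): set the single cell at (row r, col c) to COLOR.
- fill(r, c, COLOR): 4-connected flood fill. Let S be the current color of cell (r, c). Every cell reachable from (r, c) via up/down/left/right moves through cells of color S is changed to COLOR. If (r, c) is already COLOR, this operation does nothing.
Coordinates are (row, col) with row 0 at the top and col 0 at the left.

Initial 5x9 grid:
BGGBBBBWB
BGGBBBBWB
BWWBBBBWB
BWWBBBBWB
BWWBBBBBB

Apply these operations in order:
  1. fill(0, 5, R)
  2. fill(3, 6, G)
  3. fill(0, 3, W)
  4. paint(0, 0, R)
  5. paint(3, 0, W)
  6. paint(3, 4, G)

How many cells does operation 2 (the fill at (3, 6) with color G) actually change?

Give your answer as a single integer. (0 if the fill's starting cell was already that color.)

Answer: 26

Derivation:
After op 1 fill(0,5,R) [26 cells changed]:
BGGRRRRWR
BGGRRRRWR
BWWRRRRWR
BWWRRRRWR
BWWRRRRRR
After op 2 fill(3,6,G) [26 cells changed]:
BGGGGGGWG
BGGGGGGWG
BWWGGGGWG
BWWGGGGWG
BWWGGGGGG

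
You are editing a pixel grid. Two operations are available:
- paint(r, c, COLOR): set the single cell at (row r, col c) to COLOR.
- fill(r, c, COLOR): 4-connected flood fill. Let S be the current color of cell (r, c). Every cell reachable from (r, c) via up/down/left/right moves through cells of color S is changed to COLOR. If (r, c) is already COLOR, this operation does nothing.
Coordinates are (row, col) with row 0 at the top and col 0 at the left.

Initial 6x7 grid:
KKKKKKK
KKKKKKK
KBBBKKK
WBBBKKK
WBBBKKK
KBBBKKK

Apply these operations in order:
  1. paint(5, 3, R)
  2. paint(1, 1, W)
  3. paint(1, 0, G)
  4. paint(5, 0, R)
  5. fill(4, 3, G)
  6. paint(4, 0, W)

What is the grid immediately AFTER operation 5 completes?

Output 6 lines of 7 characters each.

Answer: KKKKKKK
GWKKKKK
KGGGKKK
WGGGKKK
WGGGKKK
RGGRKKK

Derivation:
After op 1 paint(5,3,R):
KKKKKKK
KKKKKKK
KBBBKKK
WBBBKKK
WBBBKKK
KBBRKKK
After op 2 paint(1,1,W):
KKKKKKK
KWKKKKK
KBBBKKK
WBBBKKK
WBBBKKK
KBBRKKK
After op 3 paint(1,0,G):
KKKKKKK
GWKKKKK
KBBBKKK
WBBBKKK
WBBBKKK
KBBRKKK
After op 4 paint(5,0,R):
KKKKKKK
GWKKKKK
KBBBKKK
WBBBKKK
WBBBKKK
RBBRKKK
After op 5 fill(4,3,G) [11 cells changed]:
KKKKKKK
GWKKKKK
KGGGKKK
WGGGKKK
WGGGKKK
RGGRKKK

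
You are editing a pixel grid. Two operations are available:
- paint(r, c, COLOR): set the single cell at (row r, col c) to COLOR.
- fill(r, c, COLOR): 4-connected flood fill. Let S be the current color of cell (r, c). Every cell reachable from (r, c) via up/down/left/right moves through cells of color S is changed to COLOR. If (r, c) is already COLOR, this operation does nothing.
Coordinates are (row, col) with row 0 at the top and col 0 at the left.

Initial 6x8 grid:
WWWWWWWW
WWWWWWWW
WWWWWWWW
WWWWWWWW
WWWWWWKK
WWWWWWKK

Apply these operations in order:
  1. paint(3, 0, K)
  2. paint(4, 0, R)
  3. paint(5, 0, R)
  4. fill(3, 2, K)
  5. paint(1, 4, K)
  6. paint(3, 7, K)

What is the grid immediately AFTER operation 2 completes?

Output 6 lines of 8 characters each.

After op 1 paint(3,0,K):
WWWWWWWW
WWWWWWWW
WWWWWWWW
KWWWWWWW
WWWWWWKK
WWWWWWKK
After op 2 paint(4,0,R):
WWWWWWWW
WWWWWWWW
WWWWWWWW
KWWWWWWW
RWWWWWKK
WWWWWWKK

Answer: WWWWWWWW
WWWWWWWW
WWWWWWWW
KWWWWWWW
RWWWWWKK
WWWWWWKK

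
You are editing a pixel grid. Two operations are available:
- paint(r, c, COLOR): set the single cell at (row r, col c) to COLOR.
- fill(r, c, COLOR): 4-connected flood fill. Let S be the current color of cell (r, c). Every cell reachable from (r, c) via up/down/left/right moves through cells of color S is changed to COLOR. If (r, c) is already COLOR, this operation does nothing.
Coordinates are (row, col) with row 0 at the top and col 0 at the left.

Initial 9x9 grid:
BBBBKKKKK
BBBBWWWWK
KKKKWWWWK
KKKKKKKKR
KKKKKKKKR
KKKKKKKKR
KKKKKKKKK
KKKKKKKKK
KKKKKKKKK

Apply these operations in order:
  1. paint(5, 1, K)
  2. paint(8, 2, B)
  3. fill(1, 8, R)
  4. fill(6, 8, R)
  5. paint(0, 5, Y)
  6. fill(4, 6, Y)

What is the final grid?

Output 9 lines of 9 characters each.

Answer: BBBBRYYYY
BBBBWWWWY
YYYYWWWWY
YYYYYYYYY
YYYYYYYYY
YYYYYYYYY
YYYYYYYYY
YYYYYYYYY
YYBYYYYYY

Derivation:
After op 1 paint(5,1,K):
BBBBKKKKK
BBBBWWWWK
KKKKWWWWK
KKKKKKKKR
KKKKKKKKR
KKKKKKKKR
KKKKKKKKK
KKKKKKKKK
KKKKKKKKK
After op 2 paint(8,2,B):
BBBBKKKKK
BBBBWWWWK
KKKKWWWWK
KKKKKKKKR
KKKKKKKKR
KKKKKKKKR
KKKKKKKKK
KKKKKKKKK
KKBKKKKKK
After op 3 fill(1,8,R) [7 cells changed]:
BBBBRRRRR
BBBBWWWWR
KKKKWWWWR
KKKKKKKKR
KKKKKKKKR
KKKKKKKKR
KKKKKKKKK
KKKKKKKKK
KKBKKKKKK
After op 4 fill(6,8,R) [54 cells changed]:
BBBBRRRRR
BBBBWWWWR
RRRRWWWWR
RRRRRRRRR
RRRRRRRRR
RRRRRRRRR
RRRRRRRRR
RRRRRRRRR
RRBRRRRRR
After op 5 paint(0,5,Y):
BBBBRYRRR
BBBBWWWWR
RRRRWWWWR
RRRRRRRRR
RRRRRRRRR
RRRRRRRRR
RRRRRRRRR
RRRRRRRRR
RRBRRRRRR
After op 6 fill(4,6,Y) [62 cells changed]:
BBBBRYYYY
BBBBWWWWY
YYYYWWWWY
YYYYYYYYY
YYYYYYYYY
YYYYYYYYY
YYYYYYYYY
YYYYYYYYY
YYBYYYYYY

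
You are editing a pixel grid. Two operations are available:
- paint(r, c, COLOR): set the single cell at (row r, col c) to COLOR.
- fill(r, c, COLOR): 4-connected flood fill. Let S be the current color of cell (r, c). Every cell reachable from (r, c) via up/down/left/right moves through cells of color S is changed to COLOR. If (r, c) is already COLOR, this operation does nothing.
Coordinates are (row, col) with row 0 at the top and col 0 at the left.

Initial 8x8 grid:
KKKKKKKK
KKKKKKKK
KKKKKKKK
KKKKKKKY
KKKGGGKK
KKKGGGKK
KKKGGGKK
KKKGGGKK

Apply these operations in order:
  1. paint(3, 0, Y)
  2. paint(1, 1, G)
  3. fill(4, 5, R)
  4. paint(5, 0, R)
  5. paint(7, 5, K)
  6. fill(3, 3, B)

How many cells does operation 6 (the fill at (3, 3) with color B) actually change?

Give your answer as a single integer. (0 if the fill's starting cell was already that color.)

Answer: 49

Derivation:
After op 1 paint(3,0,Y):
KKKKKKKK
KKKKKKKK
KKKKKKKK
YKKKKKKY
KKKGGGKK
KKKGGGKK
KKKGGGKK
KKKGGGKK
After op 2 paint(1,1,G):
KKKKKKKK
KGKKKKKK
KKKKKKKK
YKKKKKKY
KKKGGGKK
KKKGGGKK
KKKGGGKK
KKKGGGKK
After op 3 fill(4,5,R) [12 cells changed]:
KKKKKKKK
KGKKKKKK
KKKKKKKK
YKKKKKKY
KKKRRRKK
KKKRRRKK
KKKRRRKK
KKKRRRKK
After op 4 paint(5,0,R):
KKKKKKKK
KGKKKKKK
KKKKKKKK
YKKKKKKY
KKKRRRKK
RKKRRRKK
KKKRRRKK
KKKRRRKK
After op 5 paint(7,5,K):
KKKKKKKK
KGKKKKKK
KKKKKKKK
YKKKKKKY
KKKRRRKK
RKKRRRKK
KKKRRRKK
KKKRRKKK
After op 6 fill(3,3,B) [49 cells changed]:
BBBBBBBB
BGBBBBBB
BBBBBBBB
YBBBBBBY
BBBRRRBB
RBBRRRBB
BBBRRRBB
BBBRRBBB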